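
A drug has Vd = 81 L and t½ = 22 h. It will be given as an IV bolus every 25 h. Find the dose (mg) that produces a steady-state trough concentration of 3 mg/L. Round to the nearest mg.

τ/t½ = 25/22 ≈ 1.1364, so f = (1/2)^(25/22) ≈ 0.454905.
Cmin,ss = (D/Vd)·f/(1−f), so D = Cmin,ss·Vd·(1−f)/f.
D = 3 × 81 × (1−f)/f ≈ 3 × 81 × 1.19826 ≈ 291.18 mg.

291 mg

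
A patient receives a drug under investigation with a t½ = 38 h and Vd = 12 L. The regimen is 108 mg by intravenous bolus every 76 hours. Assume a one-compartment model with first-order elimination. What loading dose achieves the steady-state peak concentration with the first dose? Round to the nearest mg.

f = (1/2)^(76/38) ≈ 0.250000; accumulation ratio R = 1/(1−f) ≈ 1.33333.
Loading dose to hit Cmax,ss on first dose: D_load = D_maint·R ≈ 108 × 1.33333 ≈ 144.00 mg.

144 mg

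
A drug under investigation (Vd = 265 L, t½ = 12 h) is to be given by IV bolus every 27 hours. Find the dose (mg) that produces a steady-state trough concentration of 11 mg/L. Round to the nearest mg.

τ/t½ = 27/12 ≈ 2.25, so f = (1/2)^(27/12) ≈ 0.210224.
Cmin,ss = (D/Vd)·f/(1−f), so D = Cmin,ss·Vd·(1−f)/f.
D = 11 × 265 × (1−f)/f ≈ 11 × 265 × 3.75683 ≈ 10951.16 mg.

10951 mg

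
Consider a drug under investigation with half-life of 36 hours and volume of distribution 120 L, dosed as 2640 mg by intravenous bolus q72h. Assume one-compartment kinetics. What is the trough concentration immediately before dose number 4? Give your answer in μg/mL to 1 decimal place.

7.2 μg/mL

f = (1/2)^(τ/t½) = (1/2)^(72/36) ≈ 0.2500.
C₀ = D/Vd = 2640/120 ≈ 22.000 μg/mL.
Before the 4th dose, 3 doses have been given. Superposition: Cmin = C₀·(f + f² + … + f^3).
≈ 22.000 × (0.2500 + 0.0625 + 0.0156) ≈ 22.000 × 0.3281 ≈ 7.218 μg/mL.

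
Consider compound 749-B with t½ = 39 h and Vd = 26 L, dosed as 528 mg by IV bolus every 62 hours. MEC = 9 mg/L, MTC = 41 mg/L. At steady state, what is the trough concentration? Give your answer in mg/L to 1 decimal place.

τ/t½ = 62/39 ≈ 1.5897, so fraction remaining f = (1/2)^(62/39) ≈ 0.3322.
At steady state, accumulation factor R = 1/(1 − e^(−kτ)) ≈ 1.4975.
Single-dose peak C₀ = D/Vd = 528/26 ≈ 20.308 mg/L.
Steady-state peak Cmax,ss = C₀·R ≈ 20.308 × 1.4975 ≈ 30.411 mg/L.
Steady-state trough Cmin,ss = Cmax,ss·f ≈ 30.411 × 0.3322 ≈ 10.103 mg/L.
Trough 10.1 mg/L vs MEC 9 mg/L: adequate.

10.1 mg/L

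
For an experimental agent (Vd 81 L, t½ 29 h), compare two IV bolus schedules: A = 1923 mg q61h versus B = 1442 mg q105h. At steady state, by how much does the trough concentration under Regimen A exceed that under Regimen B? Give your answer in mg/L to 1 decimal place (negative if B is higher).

Regimen A: f = (1/2)^(61/29) ≈ 0.2327; Cmin,ss = (1923/81)·f/(1−f) ≈ 7.200 mg/L.
Regimen B: f = (1/2)^(105/29) ≈ 0.0813; Cmin,ss = (1442/81)·f/(1−f) ≈ 1.575 mg/L.
Difference ≈ 7.200 − 1.575 ≈ 5.625 mg/L.

5.6 mg/L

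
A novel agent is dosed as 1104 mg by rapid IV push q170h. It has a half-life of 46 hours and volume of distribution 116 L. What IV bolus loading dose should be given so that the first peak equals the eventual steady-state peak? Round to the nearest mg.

f = (1/2)^(170/46) ≈ 0.077179; accumulation ratio R = 1/(1−f) ≈ 1.08363.
Loading dose to hit Cmax,ss on first dose: D_load = D_maint·R ≈ 1104 × 1.08363 ≈ 1196.33 mg.

1196 mg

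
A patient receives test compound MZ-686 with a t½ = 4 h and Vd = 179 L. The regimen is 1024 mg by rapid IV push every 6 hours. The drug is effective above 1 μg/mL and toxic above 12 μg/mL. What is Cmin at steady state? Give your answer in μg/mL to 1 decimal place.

3.1 μg/mL

k = ln2/t½ = ln2/4 ≈ 0.173287 h⁻¹; fraction remaining f = e^(−kτ) = e^(−0.173287×6) ≈ 0.3536.
At steady state, accumulation factor R = 1/(1 − e^(−kτ)) ≈ 1.5470.
Each bolus raises the concentration by D/Vd = 1024/179 ≈ 5.721 μg/mL.
Cmax,ss = C₀/(1 − f) ≈ 5.721/0.6464 ≈ 8.851 μg/mL.
One interval later, Cmin,ss = Cmax,ss·e^(−kτ) ≈ 8.851 × 0.3536 ≈ 3.130 μg/mL.
Trough 3.1 μg/mL vs MEC 1 μg/mL: adequate.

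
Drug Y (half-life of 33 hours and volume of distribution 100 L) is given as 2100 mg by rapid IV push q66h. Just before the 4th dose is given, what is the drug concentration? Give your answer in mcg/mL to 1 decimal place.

6.9 mcg/mL

f = (1/2)^(τ/t½) = (1/2)^(66/33) ≈ 0.2500.
C₀ = D/Vd = 2100/100 ≈ 21.000 mcg/mL.
Before the 4th dose, 3 doses have been given. Superposition: Cmin = C₀·(f + f² + … + f^3).
≈ 21.000 × (0.2500 + 0.0625 + 0.0156) ≈ 21.000 × 0.3281 ≈ 6.890 mcg/mL.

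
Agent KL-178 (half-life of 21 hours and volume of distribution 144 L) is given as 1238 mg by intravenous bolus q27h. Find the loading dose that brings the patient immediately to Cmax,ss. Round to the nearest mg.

f = (1/2)^(27/21) ≈ 0.410168; accumulation ratio R = 1/(1−f) ≈ 1.69540.
Loading dose to hit Cmax,ss on first dose: D_load = D_maint·R ≈ 1238 × 1.69540 ≈ 2098.91 mg.

2099 mg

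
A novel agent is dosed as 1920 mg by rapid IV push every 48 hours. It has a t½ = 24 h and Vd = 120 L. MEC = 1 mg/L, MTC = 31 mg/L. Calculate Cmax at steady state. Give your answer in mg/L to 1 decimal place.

τ = 48 h = 2 half-lives, so f = (1/2)^2 = 0.25.
Accumulation ratio R = 1/(1 − f) = 1/0.75 = 4/3.
Single-dose peak C₀ = D/Vd = 1920/120 = 16 mg/L.
Steady-state peak Cmax,ss = C₀·R = 16 × 4/3 ≈ 21.333 mg/L.
Peak 21.3 mg/L vs MTC 31 mg/L: below toxic threshold.

21.3 mg/L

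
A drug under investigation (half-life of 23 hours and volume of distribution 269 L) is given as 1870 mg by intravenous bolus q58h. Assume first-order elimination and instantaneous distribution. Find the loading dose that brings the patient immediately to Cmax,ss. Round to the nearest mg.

f = (1/2)^(58/23) ≈ 0.174133; accumulation ratio R = 1/(1−f) ≈ 1.21085.
Loading dose to hit Cmax,ss on first dose: D_load = D_maint·R ≈ 1870 × 1.21085 ≈ 2264.29 mg.

2264 mg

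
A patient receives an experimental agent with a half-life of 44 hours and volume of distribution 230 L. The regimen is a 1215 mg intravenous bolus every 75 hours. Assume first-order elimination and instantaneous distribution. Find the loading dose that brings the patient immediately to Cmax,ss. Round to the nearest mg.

1753 mg

f = (1/2)^(75/44) ≈ 0.306818; accumulation ratio R = 1/(1−f) ≈ 1.44262.
Loading dose to hit Cmax,ss on first dose: D_load = D_maint·R ≈ 1215 × 1.44262 ≈ 1752.78 mg.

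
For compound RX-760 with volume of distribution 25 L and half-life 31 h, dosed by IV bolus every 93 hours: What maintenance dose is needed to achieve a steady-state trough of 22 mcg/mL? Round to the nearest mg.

τ/t½ = 93/31 ≈ 3, so f = (1/2)^(93/31) ≈ 0.125000.
Cmin,ss = (D/Vd)·f/(1−f), so D = Cmin,ss·Vd·(1−f)/f.
D = 22 × 25 × (1−f)/f ≈ 22 × 25 × 7.00000 ≈ 3850.00 mg.

3850 mg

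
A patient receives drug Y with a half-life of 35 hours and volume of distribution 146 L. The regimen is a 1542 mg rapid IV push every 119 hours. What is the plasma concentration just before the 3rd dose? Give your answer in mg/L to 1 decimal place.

1.1 mg/L

f = (1/2)^(τ/t½) = (1/2)^(119/35) ≈ 0.0947.
C₀ = D/Vd = 1542/146 ≈ 10.562 mg/L.
Before the 3rd dose, 2 doses have been given. Superposition: Cmin = C₀·(f + f²).
≈ 10.562 × (0.0947 + 0.0090) ≈ 10.562 × 0.1037 ≈ 1.095 mg/L.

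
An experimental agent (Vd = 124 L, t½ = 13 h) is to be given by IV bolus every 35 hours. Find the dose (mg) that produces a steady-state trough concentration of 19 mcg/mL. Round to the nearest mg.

τ/t½ = 35/13 ≈ 2.6923, so f = (1/2)^(35/13) ≈ 0.154716.
Cmin,ss = (D/Vd)·f/(1−f), so D = Cmin,ss·Vd·(1−f)/f.
D = 19 × 124 × (1−f)/f ≈ 19 × 124 × 5.46346 ≈ 12871.91 mg.

12872 mg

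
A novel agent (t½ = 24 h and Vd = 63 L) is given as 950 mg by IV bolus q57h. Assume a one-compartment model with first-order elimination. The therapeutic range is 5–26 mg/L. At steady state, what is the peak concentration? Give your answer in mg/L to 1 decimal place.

τ/t½ = 57/24 ≈ 2.375, so fraction remaining f = (1/2)^(57/24) ≈ 0.1928.
Accumulation ratio R = 1/(1 − f) ≈ 1/0.8072 ≈ 1.2389.
Single-dose peak C₀ = D/Vd = 950/63 ≈ 15.079 mg/L.
Steady-state peak Cmax,ss = C₀·R ≈ 15.079 × 1.2389 ≈ 18.681 mg/L.
Peak 18.7 mg/L vs MTC 26 mg/L: below toxic threshold.

18.7 mg/L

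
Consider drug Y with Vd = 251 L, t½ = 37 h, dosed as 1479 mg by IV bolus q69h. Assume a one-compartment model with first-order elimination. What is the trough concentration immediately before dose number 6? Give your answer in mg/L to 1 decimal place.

f = (1/2)^(τ/t½) = (1/2)^(69/37) ≈ 0.2745.
C₀ = D/Vd = 1479/251 ≈ 5.892 mg/L.
Before the 6th dose, 5 doses have been given. Superposition: Cmin = C₀·(f + f² + … + f^5).
≈ 5.892 × (0.2745 + 0.0754 + 0.0207 + 0.0057 + 0.0016) ≈ 5.892 × 0.3779 ≈ 2.227 mg/L.

2.2 mg/L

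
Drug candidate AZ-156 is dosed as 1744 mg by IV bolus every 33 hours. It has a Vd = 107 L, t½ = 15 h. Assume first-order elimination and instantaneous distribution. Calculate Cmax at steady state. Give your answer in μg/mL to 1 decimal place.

Over one 33-h interval, 33/15 ≈ 2.2 half-lives elapse, leaving f ≈ 0.2176 of each dose.
At steady state, accumulation factor R = 1/(1 − e^(−kτ)) ≈ 1.2781.
Each bolus raises the concentration by D/Vd = 1744/107 ≈ 16.299 μg/mL.
Cmax,ss = C₀/(1 − f) ≈ 16.299/0.7824 ≈ 20.832 μg/mL.

20.8 μg/mL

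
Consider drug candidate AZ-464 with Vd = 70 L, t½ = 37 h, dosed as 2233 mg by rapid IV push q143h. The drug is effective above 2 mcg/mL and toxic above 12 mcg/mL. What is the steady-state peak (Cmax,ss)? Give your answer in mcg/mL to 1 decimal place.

k = ln2/t½ = ln2/37 ≈ 0.018734 h⁻¹; fraction remaining f = e^(−kτ) = e^(−0.018734×143) ≈ 0.0686.
At steady state, accumulation factor R = 1/(1 − e^(−kτ)) ≈ 1.0737.
Single-dose peak C₀ = D/Vd = 2233/70 ≈ 31.900 mcg/mL.
Steady-state peak Cmax,ss = C₀·R ≈ 31.900 × 1.0737 ≈ 34.251 mcg/mL.
Peak 34.3 mcg/mL vs MTC 12 mcg/mL: exceeds toxic threshold.

34.3 mcg/mL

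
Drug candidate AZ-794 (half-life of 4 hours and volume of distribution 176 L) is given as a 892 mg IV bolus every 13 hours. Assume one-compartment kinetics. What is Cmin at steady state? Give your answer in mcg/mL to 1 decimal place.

0.6 mcg/mL

τ/t½ = 13/4 ≈ 3.25, so fraction remaining f = (1/2)^(13/4) ≈ 0.1051.
At steady state, accumulation factor R = 1/(1 − e^(−kτ)) ≈ 1.1174.
Single-dose peak C₀ = D/Vd = 892/176 ≈ 5.068 mcg/mL.
Steady-state peak Cmax,ss = C₀·R ≈ 5.068 × 1.1174 ≈ 5.663 mcg/mL.
One interval later, Cmin,ss = Cmax,ss·e^(−kτ) ≈ 5.663 × 0.1051 ≈ 0.595 mcg/mL.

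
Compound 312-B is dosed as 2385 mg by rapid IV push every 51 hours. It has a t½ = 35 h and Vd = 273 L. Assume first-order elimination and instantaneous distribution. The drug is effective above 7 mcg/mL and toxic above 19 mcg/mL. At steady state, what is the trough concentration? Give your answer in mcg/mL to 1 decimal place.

5.0 mcg/mL

Over one 51-h interval, 51/35 ≈ 1.4571 half-lives elapse, leaving f ≈ 0.3642 of each dose.
At steady state, accumulation factor R = 1/(1 − e^(−kτ)) ≈ 1.5728.
Each bolus raises the concentration by D/Vd = 2385/273 ≈ 8.736 mcg/mL.
Cmax,ss = C₀/(1 − f) ≈ 8.736/0.6358 ≈ 13.740 mcg/mL.
One interval later, Cmin,ss = Cmax,ss·e^(−kτ) ≈ 13.740 × 0.3642 ≈ 5.004 mcg/mL.
Trough 5.0 mcg/mL vs MEC 7 mcg/mL: subtherapeutic.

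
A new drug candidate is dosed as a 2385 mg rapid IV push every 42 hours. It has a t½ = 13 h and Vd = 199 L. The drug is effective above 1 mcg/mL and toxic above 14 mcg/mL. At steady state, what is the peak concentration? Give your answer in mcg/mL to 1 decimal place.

τ/t½ = 42/13 ≈ 3.2308, so fraction remaining f = (1/2)^(42/13) ≈ 0.1065.
At steady state, accumulation factor R = 1/(1 − e^(−kτ)) ≈ 1.1192.
Single-dose peak C₀ = D/Vd = 2385/199 ≈ 11.985 mcg/mL.
Cmax,ss = C₀/(1 − f) ≈ 11.985/0.8935 ≈ 13.414 mcg/mL.
Peak 13.4 mcg/mL vs MTC 14 mcg/mL: below toxic threshold.

13.4 mcg/mL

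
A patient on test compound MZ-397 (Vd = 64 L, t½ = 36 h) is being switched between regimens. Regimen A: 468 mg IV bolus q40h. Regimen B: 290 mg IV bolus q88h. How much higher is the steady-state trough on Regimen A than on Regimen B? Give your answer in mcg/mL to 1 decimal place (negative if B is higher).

5.3 mcg/mL

Regimen A: f = (1/2)^(40/36) ≈ 0.4629; Cmin,ss = (468/64)·f/(1−f) ≈ 6.302 mcg/mL.
Regimen B: f = (1/2)^(88/36) ≈ 0.1837; Cmin,ss = (290/64)·f/(1−f) ≈ 1.020 mcg/mL.
Difference ≈ 6.302 − 1.020 ≈ 5.282 mcg/mL.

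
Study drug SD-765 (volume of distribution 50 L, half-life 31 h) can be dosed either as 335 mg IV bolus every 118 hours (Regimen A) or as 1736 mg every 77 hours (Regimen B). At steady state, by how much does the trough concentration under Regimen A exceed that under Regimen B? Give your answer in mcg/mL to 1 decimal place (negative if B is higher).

-7.0 mcg/mL

Regimen A: f = (1/2)^(118/31) ≈ 0.0715; Cmin,ss = (335/50)·f/(1−f) ≈ 0.516 mcg/mL.
Regimen B: f = (1/2)^(77/31) ≈ 0.1788; Cmin,ss = (1736/50)·f/(1−f) ≈ 7.560 mcg/mL.
Difference ≈ 0.516 − 7.560 ≈ -7.044 mcg/mL.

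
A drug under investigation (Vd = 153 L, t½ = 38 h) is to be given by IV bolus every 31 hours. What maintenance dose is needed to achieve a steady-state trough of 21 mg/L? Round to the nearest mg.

τ/t½ = 31/38 ≈ 0.81579, so f = (1/2)^(31/38) ≈ 0.568098.
Cmin,ss = (D/Vd)·f/(1−f), so D = Cmin,ss·Vd·(1−f)/f.
D = 21 × 153 × (1−f)/f ≈ 21 × 153 × 0.76026 ≈ 2442.72 mg.

2443 mg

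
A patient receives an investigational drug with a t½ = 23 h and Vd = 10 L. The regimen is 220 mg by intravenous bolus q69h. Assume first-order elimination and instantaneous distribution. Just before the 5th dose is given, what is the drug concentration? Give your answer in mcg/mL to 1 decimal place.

f = (1/2)^(τ/t½) = (1/2)^(69/23) ≈ 0.1250.
C₀ = D/Vd = 220/10 ≈ 22.000 mcg/mL.
Before the 5th dose, 4 doses have been given. Superposition: Cmin = C₀·(f + f² + … + f^4).
≈ 22.000 × (0.1250 + 0.0156 + 0.0020 + 0.0002) ≈ 22.000 × 0.1428 ≈ 3.142 mcg/mL.

3.1 mcg/mL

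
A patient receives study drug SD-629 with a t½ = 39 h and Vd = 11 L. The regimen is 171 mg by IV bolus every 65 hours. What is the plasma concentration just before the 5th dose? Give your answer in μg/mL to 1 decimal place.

f = (1/2)^(τ/t½) = (1/2)^(65/39) ≈ 0.3150.
C₀ = D/Vd = 171/11 ≈ 15.545 μg/mL.
Before the 5th dose, 4 doses have been given. Superposition: Cmin = C₀·(f + f² + … + f^4).
≈ 15.545 × (0.3150 + 0.0992 + 0.0313 + 0.0098) ≈ 15.545 × 0.4553 ≈ 7.078 μg/mL.

7.1 μg/mL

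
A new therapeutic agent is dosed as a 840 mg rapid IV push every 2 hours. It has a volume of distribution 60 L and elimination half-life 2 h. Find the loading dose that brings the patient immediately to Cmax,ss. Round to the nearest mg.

f = (1/2)^(2/2) ≈ 0.500000; accumulation ratio R = 1/(1−f) ≈ 2.00000.
Loading dose to hit Cmax,ss on first dose: D_load = D_maint·R ≈ 840 × 2.00000 ≈ 1680.00 mg.

1680 mg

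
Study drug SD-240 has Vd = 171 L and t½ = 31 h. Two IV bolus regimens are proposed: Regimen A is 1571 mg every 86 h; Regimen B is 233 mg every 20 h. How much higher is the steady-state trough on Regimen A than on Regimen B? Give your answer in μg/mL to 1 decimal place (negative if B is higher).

-0.8 μg/mL

Regimen A: f = (1/2)^(86/31) ≈ 0.1462; Cmin,ss = (1571/171)·f/(1−f) ≈ 1.573 μg/mL.
Regimen B: f = (1/2)^(20/31) ≈ 0.6394; Cmin,ss = (233/171)·f/(1−f) ≈ 2.416 μg/mL.
Difference ≈ 1.573 − 2.416 ≈ -0.843 μg/mL.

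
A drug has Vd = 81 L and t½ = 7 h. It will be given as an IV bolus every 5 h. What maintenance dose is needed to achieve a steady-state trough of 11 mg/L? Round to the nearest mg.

571 mg

τ/t½ = 5/7 ≈ 0.71429, so f = (1/2)^(5/7) ≈ 0.609507.
Cmin,ss = (D/Vd)·f/(1−f), so D = Cmin,ss·Vd·(1−f)/f.
D = 11 × 81 × (1−f)/f ≈ 11 × 81 × 0.64067 ≈ 570.84 mg.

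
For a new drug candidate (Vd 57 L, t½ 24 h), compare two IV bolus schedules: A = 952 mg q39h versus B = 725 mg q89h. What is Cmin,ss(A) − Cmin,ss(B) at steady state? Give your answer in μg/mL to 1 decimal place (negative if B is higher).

7.0 μg/mL

Regimen A: f = (1/2)^(39/24) ≈ 0.3242; Cmin,ss = (952/57)·f/(1−f) ≈ 8.012 μg/mL.
Regimen B: f = (1/2)^(89/24) ≈ 0.0765; Cmin,ss = (725/57)·f/(1−f) ≈ 1.054 μg/mL.
Difference ≈ 8.012 − 1.054 ≈ 6.958 μg/mL.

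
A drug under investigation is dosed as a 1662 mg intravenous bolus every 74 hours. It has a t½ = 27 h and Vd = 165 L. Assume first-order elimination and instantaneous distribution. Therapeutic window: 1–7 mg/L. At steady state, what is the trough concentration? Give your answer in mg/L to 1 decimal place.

τ/t½ = 74/27 ≈ 2.7407, so fraction remaining f = (1/2)^(74/27) ≈ 0.1496.
At steady state, accumulation factor R = 1/(1 − e^(−kτ)) ≈ 1.1759.
Single-dose peak C₀ = D/Vd = 1662/165 ≈ 10.073 mg/L.
Steady-state peak Cmax,ss = C₀·R ≈ 10.073 × 1.1759 ≈ 11.845 mg/L.
Steady-state trough Cmin,ss = Cmax,ss·f ≈ 11.845 × 0.1496 ≈ 1.772 mg/L.
Trough 1.8 mg/L vs MEC 1 mg/L: adequate.

1.8 mg/L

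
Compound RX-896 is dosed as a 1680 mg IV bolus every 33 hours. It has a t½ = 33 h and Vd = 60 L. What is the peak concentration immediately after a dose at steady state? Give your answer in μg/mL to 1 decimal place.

56.0 μg/mL

τ = 33 h = 1 half-life, so f = (1/2)^1 = 0.5.
At steady state, R = 1/(1 − 0.5) = 2/1.
Single-dose peak C₀ = D/Vd = 1680/60 = 28 μg/mL.
Steady-state peak Cmax,ss = C₀·R = 28 × 2/1 ≈ 56.000 μg/mL.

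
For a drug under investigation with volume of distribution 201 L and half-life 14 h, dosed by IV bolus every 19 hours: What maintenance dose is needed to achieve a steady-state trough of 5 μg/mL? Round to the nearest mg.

τ/t½ = 19/14 ≈ 1.3571, so f = (1/2)^(19/14) ≈ 0.390355.
Cmin,ss = (D/Vd)·f/(1−f), so D = Cmin,ss·Vd·(1−f)/f.
D = 5 × 201 × (1−f)/f ≈ 5 × 201 × 1.56177 ≈ 1569.58 mg.

1570 mg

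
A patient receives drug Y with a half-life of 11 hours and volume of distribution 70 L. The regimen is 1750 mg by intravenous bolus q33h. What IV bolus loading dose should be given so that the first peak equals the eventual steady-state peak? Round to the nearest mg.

2000 mg

f = (1/2)^(33/11) ≈ 0.125000; accumulation ratio R = 1/(1−f) ≈ 1.14286.
Loading dose to hit Cmax,ss on first dose: D_load = D_maint·R ≈ 1750 × 1.14286 ≈ 2000.00 mg.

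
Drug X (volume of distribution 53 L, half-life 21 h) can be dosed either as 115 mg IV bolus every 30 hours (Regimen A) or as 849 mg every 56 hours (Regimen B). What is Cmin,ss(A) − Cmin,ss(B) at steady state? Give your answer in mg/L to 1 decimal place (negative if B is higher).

-1.7 mg/L

Regimen A: f = (1/2)^(30/21) ≈ 0.3715; Cmin,ss = (115/53)·f/(1−f) ≈ 1.283 mg/L.
Regimen B: f = (1/2)^(56/21) ≈ 0.1575; Cmin,ss = (849/53)·f/(1−f) ≈ 2.995 mg/L.
Difference ≈ 1.283 − 2.995 ≈ -1.712 mg/L.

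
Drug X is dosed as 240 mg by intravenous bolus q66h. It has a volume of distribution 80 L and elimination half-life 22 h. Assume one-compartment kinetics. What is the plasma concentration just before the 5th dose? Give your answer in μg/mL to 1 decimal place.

0.4 μg/mL

f = (1/2)^(τ/t½) = (1/2)^(66/22) ≈ 0.1250.
C₀ = D/Vd = 240/80 ≈ 3.000 μg/mL.
Before the 5th dose, 4 doses have been given. Superposition: Cmin = C₀·(f + f² + … + f^4).
≈ 3.000 × (0.1250 + 0.0156 + 0.0020 + 0.0002) ≈ 3.000 × 0.1428 ≈ 0.428 μg/mL.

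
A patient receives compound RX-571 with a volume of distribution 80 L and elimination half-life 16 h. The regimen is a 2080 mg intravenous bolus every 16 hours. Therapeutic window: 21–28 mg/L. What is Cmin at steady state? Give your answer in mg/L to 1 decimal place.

τ = 16 h = 1 half-life, so f = (1/2)^1 = 0.5.
At steady state, R = 1/(1 − 0.5) = 2/1.
Single-dose peak C₀ = D/Vd = 2080/80 = 26 mg/L.
Steady-state peak Cmax,ss = C₀·R = 26 × 2/1 ≈ 52.000 mg/L.
Steady-state trough Cmin,ss = Cmax,ss·f ≈ 52.000 × 0.5 ≈ 26.000 mg/L.
Trough 26.0 mg/L vs MEC 21 mg/L: adequate.

26.0 mg/L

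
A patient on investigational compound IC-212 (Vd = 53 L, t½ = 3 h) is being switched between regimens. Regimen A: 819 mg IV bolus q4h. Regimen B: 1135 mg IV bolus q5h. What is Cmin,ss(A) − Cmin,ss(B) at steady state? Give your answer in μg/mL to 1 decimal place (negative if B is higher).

0.3 μg/mL

Regimen A: f = (1/2)^(4/3) ≈ 0.3969; Cmin,ss = (819/53)·f/(1−f) ≈ 10.170 μg/mL.
Regimen B: f = (1/2)^(5/3) ≈ 0.3150; Cmin,ss = (1135/53)·f/(1−f) ≈ 9.848 μg/mL.
Difference ≈ 10.170 − 9.848 ≈ 0.322 μg/mL.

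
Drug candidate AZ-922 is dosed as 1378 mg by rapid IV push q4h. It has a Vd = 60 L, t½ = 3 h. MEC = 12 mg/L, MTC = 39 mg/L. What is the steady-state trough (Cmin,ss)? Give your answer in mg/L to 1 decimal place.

Over one 4-h interval, 4/3 ≈ 1.3333 half-lives elapse, leaving f ≈ 0.3969 of each dose.
Accumulation ratio R = 1/(1 − f) ≈ 1/0.6031 ≈ 1.6581.
Single-dose peak C₀ = D/Vd = 1378/60 ≈ 22.967 mg/L.
Cmax,ss = C₀/(1 − f) ≈ 22.967/0.6031 ≈ 38.082 mg/L.
Steady-state trough Cmin,ss = Cmax,ss·f ≈ 38.082 × 0.3969 ≈ 15.115 mg/L.
Trough 15.1 mg/L vs MEC 12 mg/L: adequate.

15.1 mg/L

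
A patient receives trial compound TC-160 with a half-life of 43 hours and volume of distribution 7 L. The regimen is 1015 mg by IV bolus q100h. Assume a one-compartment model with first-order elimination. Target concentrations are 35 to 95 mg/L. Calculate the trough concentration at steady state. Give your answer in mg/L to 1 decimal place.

36.1 mg/L

Over one 100-h interval, 100/43 ≈ 2.3256 half-lives elapse, leaving f ≈ 0.1995 of each dose.
At steady state, accumulation factor R = 1/(1 − e^(−kτ)) ≈ 1.2492.
Single-dose peak C₀ = D/Vd = 1015/7 ≈ 145.000 mg/L.
Cmax,ss = C₀/(1 − f) ≈ 145.000/0.8005 ≈ 181.137 mg/L.
One interval later, Cmin,ss = Cmax,ss·e^(−kτ) ≈ 181.137 × 0.1995 ≈ 36.137 mg/L.
Trough 36.1 mg/L vs MEC 35 mg/L: adequate.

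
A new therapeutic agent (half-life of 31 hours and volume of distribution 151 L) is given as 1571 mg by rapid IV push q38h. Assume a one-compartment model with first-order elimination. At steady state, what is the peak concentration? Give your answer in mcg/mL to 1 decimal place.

18.2 mcg/mL

Over one 38-h interval, 38/31 ≈ 1.2258 half-lives elapse, leaving f ≈ 0.4276 of each dose.
At steady state, accumulation factor R = 1/(1 − e^(−kτ)) ≈ 1.7470.
Single-dose peak C₀ = D/Vd = 1571/151 ≈ 10.404 mcg/mL.
Cmax,ss = C₀/(1 − f) ≈ 10.404/0.5724 ≈ 18.176 mcg/mL.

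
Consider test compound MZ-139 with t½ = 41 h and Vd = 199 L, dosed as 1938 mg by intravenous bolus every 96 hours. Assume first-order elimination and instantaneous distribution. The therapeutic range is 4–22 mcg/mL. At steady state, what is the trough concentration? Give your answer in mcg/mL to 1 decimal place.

k = ln2/t½ = ln2/41 ≈ 0.016906 h⁻¹; fraction remaining f = e^(−kτ) = e^(−0.016906×96) ≈ 0.1973.
Each bolus raises the concentration by D/Vd = 1938/199 ≈ 9.739 mcg/mL.
Steady-state trough Cmin,ss = C₀·f/(1−f) ≈ 9.739 × 0.1973/0.8027 ≈ 2.394 mcg/mL.
Trough 2.4 mcg/mL vs MEC 4 mcg/mL: subtherapeutic.

2.4 mcg/mL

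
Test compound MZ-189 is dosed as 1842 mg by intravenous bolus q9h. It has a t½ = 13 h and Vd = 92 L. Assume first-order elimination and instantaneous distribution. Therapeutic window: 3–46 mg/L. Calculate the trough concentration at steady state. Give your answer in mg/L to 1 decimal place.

Over one 9-h interval, 9/13 ≈ 0.69231 half-lives elapse, leaving f ≈ 0.6189 of each dose.
At steady state, accumulation factor R = 1/(1 − e^(−kτ)) ≈ 2.6240.
Each bolus raises the concentration by D/Vd = 1842/92 ≈ 20.022 mg/L.
Steady-state peak Cmax,ss = C₀·R ≈ 20.022 × 2.6240 ≈ 52.538 mg/L.
One interval later, Cmin,ss = Cmax,ss·e^(−kτ) ≈ 52.538 × 0.6189 ≈ 32.516 mg/L.
Trough 32.5 mg/L vs MEC 3 mg/L: adequate.

32.5 mg/L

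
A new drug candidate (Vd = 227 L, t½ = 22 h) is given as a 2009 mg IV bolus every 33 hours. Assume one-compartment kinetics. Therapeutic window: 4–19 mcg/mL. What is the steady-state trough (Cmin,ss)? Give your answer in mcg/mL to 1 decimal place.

4.8 mcg/mL

Over one 33-h interval, 33/22 ≈ 1.5 half-lives elapse, leaving f ≈ 0.3536 of each dose.
Single-dose peak C₀ = D/Vd = 2009/227 ≈ 8.850 mcg/mL.
Steady-state trough Cmin,ss = C₀·f/(1−f) ≈ 8.850 × 0.3536/0.6464 ≈ 4.841 mcg/mL.
Trough 4.8 mcg/mL vs MEC 4 mcg/mL: adequate.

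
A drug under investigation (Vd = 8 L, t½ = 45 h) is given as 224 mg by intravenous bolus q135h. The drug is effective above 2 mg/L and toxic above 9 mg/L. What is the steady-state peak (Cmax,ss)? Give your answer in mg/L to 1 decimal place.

The dosing interval is 3 half-lives, so f = 2^(−3) = 0.125.
At steady state, R = 1/(1 − 0.125) = 8/7.
Single-dose peak C₀ = D/Vd = 224/8 = 28 mg/L.
Steady-state peak Cmax,ss = C₀·R = 28 × 8/7 ≈ 32.000 mg/L.
Peak 32.0 mg/L vs MTC 9 mg/L: exceeds toxic threshold.

32.0 mg/L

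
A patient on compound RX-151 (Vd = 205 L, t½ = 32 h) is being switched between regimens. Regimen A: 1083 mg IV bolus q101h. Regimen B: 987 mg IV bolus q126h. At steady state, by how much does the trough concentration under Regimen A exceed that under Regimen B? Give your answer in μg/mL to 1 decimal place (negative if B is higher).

0.3 μg/mL

Regimen A: f = (1/2)^(101/32) ≈ 0.1122; Cmin,ss = (1083/205)·f/(1−f) ≈ 0.668 μg/mL.
Regimen B: f = (1/2)^(126/32) ≈ 0.0653; Cmin,ss = (987/205)·f/(1−f) ≈ 0.336 μg/mL.
Difference ≈ 0.668 − 0.336 ≈ 0.332 μg/mL.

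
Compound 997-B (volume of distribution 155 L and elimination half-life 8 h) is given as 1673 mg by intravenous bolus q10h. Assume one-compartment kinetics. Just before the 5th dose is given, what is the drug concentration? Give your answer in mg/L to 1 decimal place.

7.6 mg/L

f = (1/2)^(τ/t½) = (1/2)^(10/8) ≈ 0.4204.
C₀ = D/Vd = 1673/155 ≈ 10.794 mg/L.
Before the 5th dose, 4 doses have been given. Superposition: Cmin = C₀·(f + f² + … + f^4).
≈ 10.794 × (0.4204 + 0.1767 + 0.0743 + 0.0312) ≈ 10.794 × 0.7026 ≈ 7.584 mg/L.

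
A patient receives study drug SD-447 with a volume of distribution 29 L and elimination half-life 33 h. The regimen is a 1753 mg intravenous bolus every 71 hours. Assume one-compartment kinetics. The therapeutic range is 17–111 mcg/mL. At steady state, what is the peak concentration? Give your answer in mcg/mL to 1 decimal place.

78.0 mcg/mL

k = ln2/t½ = ln2/33 ≈ 0.021004 h⁻¹; fraction remaining f = e^(−kτ) = e^(−0.021004×71) ≈ 0.2251.
Accumulation ratio R = 1/(1 − f) ≈ 1/0.7749 ≈ 1.2905.
Single-dose peak C₀ = D/Vd = 1753/29 ≈ 60.448 mcg/mL.
Cmax,ss = C₀/(1 − f) ≈ 60.448/0.7749 ≈ 78.007 mcg/mL.
Peak 78.0 mcg/mL vs MTC 111 mcg/mL: below toxic threshold.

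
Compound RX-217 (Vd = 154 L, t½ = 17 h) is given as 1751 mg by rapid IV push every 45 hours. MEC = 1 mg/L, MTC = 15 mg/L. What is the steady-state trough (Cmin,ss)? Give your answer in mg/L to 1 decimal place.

2.2 mg/L

k = ln2/t½ = ln2/17 ≈ 0.040773 h⁻¹; fraction remaining f = e^(−kτ) = e^(−0.040773×45) ≈ 0.1596.
Single-dose peak C₀ = D/Vd = 1751/154 ≈ 11.370 mg/L.
Steady-state trough Cmin,ss = C₀·f/(1−f) ≈ 11.370 × 0.1596/0.8404 ≈ 2.159 mg/L.
Trough 2.2 mg/L vs MEC 1 mg/L: adequate.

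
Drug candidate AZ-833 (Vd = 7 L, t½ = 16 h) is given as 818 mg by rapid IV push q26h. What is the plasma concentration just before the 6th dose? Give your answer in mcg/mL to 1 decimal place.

55.9 mcg/mL

f = (1/2)^(τ/t½) = (1/2)^(26/16) ≈ 0.3242.
C₀ = D/Vd = 818/7 ≈ 116.857 mcg/mL.
Before the 6th dose, 5 doses have been given. Superposition: Cmin = C₀·(f + f² + … + f^5).
≈ 116.857 × (0.3242 + 0.1051 + 0.0341 + 0.0110 + 0.0036) ≈ 116.857 × 0.4780 ≈ 55.858 mcg/mL.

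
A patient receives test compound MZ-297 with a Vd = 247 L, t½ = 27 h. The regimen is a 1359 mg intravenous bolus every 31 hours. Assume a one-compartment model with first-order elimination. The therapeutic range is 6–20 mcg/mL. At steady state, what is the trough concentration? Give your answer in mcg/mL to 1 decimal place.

4.5 mcg/mL

τ/t½ = 31/27 ≈ 1.1481, so fraction remaining f = (1/2)^(31/27) ≈ 0.4512.
Single-dose peak C₀ = D/Vd = 1359/247 ≈ 5.502 mcg/mL.
Steady-state trough Cmin,ss = C₀·f/(1−f) ≈ 5.502 × 0.4512/0.5488 ≈ 4.524 mcg/mL.
Trough 4.5 mcg/mL vs MEC 6 mcg/mL: subtherapeutic.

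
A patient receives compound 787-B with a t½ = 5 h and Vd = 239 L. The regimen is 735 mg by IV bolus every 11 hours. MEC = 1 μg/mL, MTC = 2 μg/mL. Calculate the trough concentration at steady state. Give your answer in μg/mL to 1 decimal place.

0.9 μg/mL

Over one 11-h interval, 11/5 ≈ 2.2 half-lives elapse, leaving f ≈ 0.2176 of each dose.
Each bolus raises the concentration by D/Vd = 735/239 ≈ 3.075 μg/mL.
Steady-state trough Cmin,ss = C₀·f/(1−f) ≈ 3.075 × 0.2176/0.7824 ≈ 0.855 μg/mL.
Trough 0.9 μg/mL vs MEC 1 μg/mL: subtherapeutic.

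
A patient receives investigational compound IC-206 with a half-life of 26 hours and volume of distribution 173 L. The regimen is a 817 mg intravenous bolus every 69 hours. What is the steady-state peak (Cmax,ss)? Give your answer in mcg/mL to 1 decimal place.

5.6 mcg/mL

Over one 69-h interval, 69/26 ≈ 2.6538 half-lives elapse, leaving f ≈ 0.1589 of each dose.
Accumulation ratio R = 1/(1 − f) ≈ 1/0.8411 ≈ 1.1889.
Single-dose peak C₀ = D/Vd = 817/173 ≈ 4.723 mcg/mL.
Cmax,ss = C₀/(1 − f) ≈ 4.723/0.8411 ≈ 5.615 mcg/mL.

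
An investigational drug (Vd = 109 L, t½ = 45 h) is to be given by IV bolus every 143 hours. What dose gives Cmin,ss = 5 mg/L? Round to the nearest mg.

4387 mg

τ/t½ = 143/45 ≈ 3.1778, so f = (1/2)^(143/45) ≈ 0.110508.
Cmin,ss = (D/Vd)·f/(1−f), so D = Cmin,ss·Vd·(1−f)/f.
D = 5 × 109 × (1−f)/f ≈ 5 × 109 × 8.04912 ≈ 4386.77 mg.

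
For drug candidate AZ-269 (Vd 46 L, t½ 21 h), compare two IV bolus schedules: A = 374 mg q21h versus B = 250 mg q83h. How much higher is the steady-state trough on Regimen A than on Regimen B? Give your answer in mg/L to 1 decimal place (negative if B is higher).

Regimen A: f = (1/2)^(21/21) ≈ 0.5000; Cmin,ss = (374/46)·f/(1−f) ≈ 8.130 mg/L.
Regimen B: f = (1/2)^(83/21) ≈ 0.0646; Cmin,ss = (250/46)·f/(1−f) ≈ 0.375 mg/L.
Difference ≈ 8.130 − 0.375 ≈ 7.755 mg/L.

7.8 mg/L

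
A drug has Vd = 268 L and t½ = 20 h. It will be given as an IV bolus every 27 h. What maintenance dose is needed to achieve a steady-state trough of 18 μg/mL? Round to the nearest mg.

τ/t½ = 27/20 ≈ 1.35, so f = (1/2)^(27/20) ≈ 0.392292.
Cmin,ss = (D/Vd)·f/(1−f), so D = Cmin,ss·Vd·(1−f)/f.
D = 18 × 268 × (1−f)/f ≈ 18 × 268 × 1.54912 ≈ 7472.95 mg.

7473 mg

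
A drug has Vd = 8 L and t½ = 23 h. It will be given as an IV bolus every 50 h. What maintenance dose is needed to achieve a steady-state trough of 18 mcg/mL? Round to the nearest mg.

τ/t½ = 50/23 ≈ 2.1739, so f = (1/2)^(50/23) ≈ 0.221609.
Cmin,ss = (D/Vd)·f/(1−f), so D = Cmin,ss·Vd·(1−f)/f.
D = 18 × 8 × (1−f)/f ≈ 18 × 8 × 3.51245 ≈ 505.79 mg.

506 mg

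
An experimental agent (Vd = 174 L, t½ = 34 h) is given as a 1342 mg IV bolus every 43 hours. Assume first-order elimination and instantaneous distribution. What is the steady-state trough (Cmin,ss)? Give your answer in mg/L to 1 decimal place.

5.5 mg/L

k = ln2/t½ = ln2/34 ≈ 0.020387 h⁻¹; fraction remaining f = e^(−kτ) = e^(−0.020387×43) ≈ 0.4162.
At steady state, accumulation factor R = 1/(1 − e^(−kτ)) ≈ 1.7129.
Each bolus raises the concentration by D/Vd = 1342/174 ≈ 7.713 mg/L.
Steady-state peak Cmax,ss = C₀·R ≈ 7.713 × 1.7129 ≈ 13.212 mg/L.
One interval later, Cmin,ss = Cmax,ss·e^(−kτ) ≈ 13.212 × 0.4162 ≈ 5.499 mg/L.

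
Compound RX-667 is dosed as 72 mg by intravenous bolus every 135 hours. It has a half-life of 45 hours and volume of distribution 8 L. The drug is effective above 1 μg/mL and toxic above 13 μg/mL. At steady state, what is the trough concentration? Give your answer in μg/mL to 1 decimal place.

τ = 135 h = 3 half-lives, so f = (1/2)^3 = 0.125.
Accumulation ratio R = 1/(1 − f) = 1/0.875 = 8/7.
Single-dose peak C₀ = D/Vd = 72/8 = 9 μg/mL.
Steady-state peak Cmax,ss = C₀·R = 9 × 8/7 ≈ 10.286 μg/mL.
Steady-state trough Cmin,ss = Cmax,ss·f ≈ 10.286 × 0.125 ≈ 1.286 μg/mL.
Trough 1.3 μg/mL vs MEC 1 μg/mL: adequate.

1.3 μg/mL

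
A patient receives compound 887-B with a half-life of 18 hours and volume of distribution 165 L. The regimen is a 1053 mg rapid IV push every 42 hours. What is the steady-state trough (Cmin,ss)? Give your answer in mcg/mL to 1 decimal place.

1.6 mcg/mL

τ/t½ = 42/18 ≈ 2.3333, so fraction remaining f = (1/2)^(42/18) ≈ 0.1984.
At steady state, accumulation factor R = 1/(1 − e^(−kτ)) ≈ 1.2475.
Each bolus raises the concentration by D/Vd = 1053/165 ≈ 6.382 mcg/mL.
Steady-state peak Cmax,ss = C₀·R ≈ 6.382 × 1.2475 ≈ 7.962 mcg/mL.
Steady-state trough Cmin,ss = Cmax,ss·f ≈ 7.962 × 0.1984 ≈ 1.580 mcg/mL.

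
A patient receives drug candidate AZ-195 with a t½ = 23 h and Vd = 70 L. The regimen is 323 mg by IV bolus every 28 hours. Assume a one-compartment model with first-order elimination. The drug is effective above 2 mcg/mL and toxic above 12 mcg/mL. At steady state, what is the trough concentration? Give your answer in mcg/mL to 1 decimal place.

3.5 mcg/mL

τ/t½ = 28/23 ≈ 1.2174, so fraction remaining f = (1/2)^(28/23) ≈ 0.4301.
Accumulation ratio R = 1/(1 − f) ≈ 1/0.5699 ≈ 1.7547.
Each bolus raises the concentration by D/Vd = 323/70 ≈ 4.614 mcg/mL.
Cmax,ss = C₀/(1 − f) ≈ 4.614/0.5699 ≈ 8.096 mcg/mL.
One interval later, Cmin,ss = Cmax,ss·e^(−kτ) ≈ 8.096 × 0.4301 ≈ 3.482 mcg/mL.
Trough 3.5 mcg/mL vs MEC 2 mcg/mL: adequate.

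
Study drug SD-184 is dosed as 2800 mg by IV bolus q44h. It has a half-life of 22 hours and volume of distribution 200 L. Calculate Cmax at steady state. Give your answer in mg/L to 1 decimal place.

The dosing interval is 2 half-lives, so f = 2^(−2) = 0.25.
At steady state, R = 1/(1 − 0.25) = 4/3.
Single-dose peak C₀ = D/Vd = 2800/200 = 14 mg/L.
Steady-state peak Cmax,ss = C₀·R = 14 × 4/3 ≈ 18.667 mg/L.

18.7 mg/L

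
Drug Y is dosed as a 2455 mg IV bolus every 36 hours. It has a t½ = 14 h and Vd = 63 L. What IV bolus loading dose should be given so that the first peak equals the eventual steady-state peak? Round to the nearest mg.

f = (1/2)^(36/14) ≈ 0.168238; accumulation ratio R = 1/(1−f) ≈ 1.20227.
Loading dose to hit Cmax,ss on first dose: D_load = D_maint·R ≈ 2455 × 1.20227 ≈ 2951.57 mg.

2952 mg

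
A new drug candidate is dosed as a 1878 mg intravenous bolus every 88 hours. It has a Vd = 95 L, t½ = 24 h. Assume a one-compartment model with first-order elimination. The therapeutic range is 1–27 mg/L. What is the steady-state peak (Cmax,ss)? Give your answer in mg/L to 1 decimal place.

21.5 mg/L

k = ln2/t½ = ln2/24 ≈ 0.028881 h⁻¹; fraction remaining f = e^(−kτ) = e^(−0.028881×88) ≈ 0.0787.
At steady state, accumulation factor R = 1/(1 − e^(−kτ)) ≈ 1.0854.
Each bolus raises the concentration by D/Vd = 1878/95 ≈ 19.768 mg/L.
Cmax,ss = C₀/(1 − f) ≈ 19.768/0.9213 ≈ 21.457 mg/L.
Peak 21.5 mg/L vs MTC 27 mg/L: below toxic threshold.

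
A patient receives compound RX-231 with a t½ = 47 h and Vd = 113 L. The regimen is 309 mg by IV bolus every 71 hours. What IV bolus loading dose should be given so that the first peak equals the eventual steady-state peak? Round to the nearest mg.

f = (1/2)^(71/47) ≈ 0.350956; accumulation ratio R = 1/(1−f) ≈ 1.54073.
Loading dose to hit Cmax,ss on first dose: D_load = D_maint·R ≈ 309 × 1.54073 ≈ 476.09 mg.

476 mg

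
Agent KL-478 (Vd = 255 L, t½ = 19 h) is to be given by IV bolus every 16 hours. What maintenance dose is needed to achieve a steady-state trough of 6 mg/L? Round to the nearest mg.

τ/t½ = 16/19 ≈ 0.84211, so f = (1/2)^(16/19) ≈ 0.557829.
Cmin,ss = (D/Vd)·f/(1−f), so D = Cmin,ss·Vd·(1−f)/f.
D = 6 × 255 × (1−f)/f ≈ 6 × 255 × 0.79266 ≈ 1212.77 mg.

1213 mg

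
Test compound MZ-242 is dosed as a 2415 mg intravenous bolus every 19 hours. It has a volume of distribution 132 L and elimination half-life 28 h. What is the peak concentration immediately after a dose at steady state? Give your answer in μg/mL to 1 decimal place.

Over one 19-h interval, 19/28 ≈ 0.67857 half-lives elapse, leaving f ≈ 0.6248 of each dose.
Accumulation ratio R = 1/(1 − f) ≈ 1/0.3752 ≈ 2.6652.
Single-dose peak C₀ = D/Vd = 2415/132 ≈ 18.295 μg/mL.
Steady-state peak Cmax,ss = C₀·R ≈ 18.295 × 2.6652 ≈ 48.760 μg/mL.

48.8 μg/mL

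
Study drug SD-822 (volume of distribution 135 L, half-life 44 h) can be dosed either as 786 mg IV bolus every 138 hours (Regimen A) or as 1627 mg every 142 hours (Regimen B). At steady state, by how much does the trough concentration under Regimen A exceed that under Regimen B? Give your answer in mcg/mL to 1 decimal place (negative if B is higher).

-0.7 mcg/mL

Regimen A: f = (1/2)^(138/44) ≈ 0.1137; Cmin,ss = (786/135)·f/(1−f) ≈ 0.747 mcg/mL.
Regimen B: f = (1/2)^(142/44) ≈ 0.1068; Cmin,ss = (1627/135)·f/(1−f) ≈ 1.441 mcg/mL.
Difference ≈ 0.747 − 1.441 ≈ -0.694 mcg/mL.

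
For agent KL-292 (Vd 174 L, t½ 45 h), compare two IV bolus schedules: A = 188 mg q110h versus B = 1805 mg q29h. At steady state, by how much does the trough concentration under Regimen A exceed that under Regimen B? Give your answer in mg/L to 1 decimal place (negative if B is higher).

-18.2 mg/L

Regimen A: f = (1/2)^(110/45) ≈ 0.1837; Cmin,ss = (188/174)·f/(1−f) ≈ 0.243 mg/L.
Regimen B: f = (1/2)^(29/45) ≈ 0.6397; Cmin,ss = (1805/174)·f/(1−f) ≈ 18.418 mg/L.
Difference ≈ 0.243 − 18.418 ≈ -18.175 mg/L.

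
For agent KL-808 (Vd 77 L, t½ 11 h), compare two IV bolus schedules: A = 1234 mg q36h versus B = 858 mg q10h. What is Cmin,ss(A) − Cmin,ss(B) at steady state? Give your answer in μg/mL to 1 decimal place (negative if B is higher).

Regimen A: f = (1/2)^(36/11) ≈ 0.1035; Cmin,ss = (1234/77)·f/(1−f) ≈ 1.850 μg/mL.
Regimen B: f = (1/2)^(10/11) ≈ 0.5325; Cmin,ss = (858/77)·f/(1−f) ≈ 12.692 μg/mL.
Difference ≈ 1.850 − 12.692 ≈ -10.842 μg/mL.

-10.8 μg/mL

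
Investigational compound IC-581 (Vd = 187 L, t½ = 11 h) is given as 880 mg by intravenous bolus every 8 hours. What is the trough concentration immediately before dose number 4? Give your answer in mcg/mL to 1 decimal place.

f = (1/2)^(τ/t½) = (1/2)^(8/11) ≈ 0.6040.
C₀ = D/Vd = 880/187 ≈ 4.706 mcg/mL.
Before the 4th dose, 3 doses have been given. Superposition: Cmin = C₀·(f + f² + … + f^3).
≈ 4.706 × (0.6040 + 0.3648 + 0.2203) ≈ 4.706 × 1.1891 ≈ 5.596 mcg/mL.

5.6 mcg/mL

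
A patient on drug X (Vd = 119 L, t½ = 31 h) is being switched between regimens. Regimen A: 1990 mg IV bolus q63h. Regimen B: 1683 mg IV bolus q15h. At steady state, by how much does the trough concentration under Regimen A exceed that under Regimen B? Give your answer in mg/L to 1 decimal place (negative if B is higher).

Regimen A: f = (1/2)^(63/31) ≈ 0.2445; Cmin,ss = (1990/119)·f/(1−f) ≈ 5.412 mg/L.
Regimen B: f = (1/2)^(15/31) ≈ 0.7151; Cmin,ss = (1683/119)·f/(1−f) ≈ 35.499 mg/L.
Difference ≈ 5.412 − 35.499 ≈ -30.087 mg/L.

-30.1 mg/L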